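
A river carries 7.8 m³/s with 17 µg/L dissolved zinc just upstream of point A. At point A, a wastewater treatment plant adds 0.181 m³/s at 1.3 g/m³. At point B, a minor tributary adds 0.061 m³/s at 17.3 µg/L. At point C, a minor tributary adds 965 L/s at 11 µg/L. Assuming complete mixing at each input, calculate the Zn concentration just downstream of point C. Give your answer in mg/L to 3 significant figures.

17 µg/L = 0.017 mg/L.
After input A: C = (7.8·0.017 + 0.181·1.3) / 7.981 = 0.0461 mg/L.
17.3 µg/L = 0.0173 mg/L.
After input B: C = (7.981·0.0461 + 0.061·0.0173) / 8.042 = 0.04588 mg/L.
965 L/s = 0.965 m³/s.
11 µg/L = 0.011 mg/L.
After input C: C = (8.042·0.04588 + 0.965·0.011) / 9.007 = 0.04214 mg/L.

0.0421 mg/L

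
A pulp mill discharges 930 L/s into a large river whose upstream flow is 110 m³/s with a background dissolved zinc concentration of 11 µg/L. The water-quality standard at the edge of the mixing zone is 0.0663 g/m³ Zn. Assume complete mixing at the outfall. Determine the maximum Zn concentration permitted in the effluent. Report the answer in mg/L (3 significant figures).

930 L/s = 0.93 m³/s.
11 µg/L = 0.011 mg/L.
Mass balance: 0.0663·110.9 = 0.93·Cₑ + 110·0.011.
Cₑ = (7.355 − 1.21) / 0.93 = 6.607 mg/L.

6.61 mg/L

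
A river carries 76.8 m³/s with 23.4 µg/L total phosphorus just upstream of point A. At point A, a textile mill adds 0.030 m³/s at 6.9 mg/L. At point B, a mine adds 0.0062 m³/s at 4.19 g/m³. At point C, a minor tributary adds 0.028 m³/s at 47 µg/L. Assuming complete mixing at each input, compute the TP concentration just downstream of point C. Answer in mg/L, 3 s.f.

0.0264 mg/L

23.4 µg/L = 0.0234 mg/L.
After input A: C = (76.8·0.0234 + 0.03·6.9) / 76.83 = 0.02609 mg/L.
After input B: C = (76.83·0.02609 + 0.0062·4.19) / 76.84 = 0.02642 mg/L.
47 µg/L = 0.047 mg/L.
After input C: C = (76.84·0.02642 + 0.028·0.047) / 76.86 = 0.02643 mg/L.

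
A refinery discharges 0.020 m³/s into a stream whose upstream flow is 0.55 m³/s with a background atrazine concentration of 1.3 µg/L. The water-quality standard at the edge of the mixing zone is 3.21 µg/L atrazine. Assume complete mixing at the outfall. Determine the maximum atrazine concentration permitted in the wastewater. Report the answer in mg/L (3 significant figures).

1.3 µg/L = 0.0013 mg/L.
3.21 µg/L = 0.00321 mg/L.
Mass balance: 0.00321·0.57 = 0.02·Cₑ + 0.55·0.0013.
Cₑ = (0.00183 − 0.000715) / 0.02 = 0.05574 mg/L.

0.0557 mg/L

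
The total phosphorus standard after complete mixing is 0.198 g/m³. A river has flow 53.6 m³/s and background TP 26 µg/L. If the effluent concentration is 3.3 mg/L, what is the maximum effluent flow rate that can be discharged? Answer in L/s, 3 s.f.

2970 L/s

26 µg/L = 0.026 mg/L.
Mass balance at complete mixing: C_std·(Q_w + Q_r) = Q_w·C_e + Q_r·C_b.
Rearranging, Q_w = Q_r·(C_std − C_b)/(C_e − C_std) = 53.6·(0.198 − 0.026) / (3.3 − 0.198) = 2.972 m³/s.
= 2972 L/s.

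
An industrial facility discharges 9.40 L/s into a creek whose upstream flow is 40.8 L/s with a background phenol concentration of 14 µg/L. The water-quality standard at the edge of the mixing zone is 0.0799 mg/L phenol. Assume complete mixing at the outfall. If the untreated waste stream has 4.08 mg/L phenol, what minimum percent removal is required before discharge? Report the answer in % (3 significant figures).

91.0 %

9.40 L/s = 0.0094 m³/s.
40.8 L/s = 0.0408 m³/s.
14 µg/L = 0.014 mg/L.
Mass balance: 0.0799·0.0502 = 0.0094·Cₑ + 0.0408·0.014.
Cₑ = (0.004011 − 0.0005712) / 0.0094 = 0.3659 mg/L.
Required removal = 1 − 0.3659/4.08 = 91.03 %.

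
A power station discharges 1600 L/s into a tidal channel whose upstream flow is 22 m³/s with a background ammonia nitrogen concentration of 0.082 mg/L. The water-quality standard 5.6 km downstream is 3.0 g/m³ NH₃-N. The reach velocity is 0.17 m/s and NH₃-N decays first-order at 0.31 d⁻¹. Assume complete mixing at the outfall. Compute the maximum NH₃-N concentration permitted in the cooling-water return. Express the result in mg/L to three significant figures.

48.7 mg/L

1600 L/s = 1.6 m³/s.
Travel time to the compliance point: t = 5600/0.17 = 3.294e+04 s = 0.3813 d; decay factor exp(−0.31·0.3813) = 0.8885.
So the concentration just after mixing may be at most 3/0.8885 = 3.376 mg/L.
Mass balance: 3.376·23.6 = 1.6·Cₑ + 22·0.082.
Cₑ = (79.68 − 1.804) / 1.6 = 48.67 mg/L.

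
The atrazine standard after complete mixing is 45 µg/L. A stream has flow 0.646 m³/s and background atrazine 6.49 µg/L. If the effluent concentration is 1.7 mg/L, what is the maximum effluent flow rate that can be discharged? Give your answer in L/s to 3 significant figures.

15.0 L/s

6.49 µg/L = 0.00649 mg/L.
45 µg/L = 0.045 mg/L.
Mass balance at complete mixing: C_std·(Q_w + Q_r) = Q_w·C_e + Q_r·C_b.
Rearranging, Q_w = Q_r·(C_std − C_b)/(C_e − C_std) = 0.646·(0.045 − 0.00649) / (1.7 − 0.045) = 0.01503 m³/s.
= 15.03 L/s.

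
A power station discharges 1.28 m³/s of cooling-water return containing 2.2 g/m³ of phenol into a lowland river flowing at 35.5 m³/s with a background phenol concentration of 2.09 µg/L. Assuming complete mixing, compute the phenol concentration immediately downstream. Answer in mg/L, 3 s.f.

2.09 µg/L = 0.00209 mg/L.
By mass balance at complete mixing, C = (1.28·2.2 + 35.5·0.00209) / (1.28 + 35.5) = 2.89/36.78 = 0.07858 mg/L.

0.0786 mg/L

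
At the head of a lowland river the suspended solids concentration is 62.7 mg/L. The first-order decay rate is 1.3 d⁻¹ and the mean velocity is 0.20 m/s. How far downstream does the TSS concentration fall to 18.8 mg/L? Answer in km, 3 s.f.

16.0 km

From C = C₀·e^(−kt), t = ln(C₀/C)/k = ln(62.7/18.8)/1.3 = 1.205/1.3 = 0.9265 d.
Distance = v·t = 0.20 m/s × 8.005e+04 s = 1.601e+04 m = 16.01 km.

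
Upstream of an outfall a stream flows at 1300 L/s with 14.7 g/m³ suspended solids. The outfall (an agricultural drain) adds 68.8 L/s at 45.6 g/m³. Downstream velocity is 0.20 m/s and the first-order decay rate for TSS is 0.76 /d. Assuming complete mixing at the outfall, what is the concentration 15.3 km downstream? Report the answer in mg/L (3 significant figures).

8.29 mg/L

68.8 L/s = 0.0688 m³/s.
1300 L/s = 1.3 m³/s.
After complete mixing, C₀ = (0.0688·45.6 + 1.3·14.7) / 1.369 = 16.25 mg/L.
Travel time t = 1.53e+04 m / 0.20 m/s = 7.65e+04 s = 0.8854 d.
C = 16.25·exp(−0.76·0.8854) = 16.25·0.5102 = 8.293 mg/L.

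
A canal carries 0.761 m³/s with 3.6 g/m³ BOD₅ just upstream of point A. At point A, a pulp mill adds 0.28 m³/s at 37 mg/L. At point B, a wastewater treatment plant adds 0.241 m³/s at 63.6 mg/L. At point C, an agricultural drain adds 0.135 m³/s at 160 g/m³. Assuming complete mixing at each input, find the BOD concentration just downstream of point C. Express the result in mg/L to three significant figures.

35.3 mg/L

After input A: C = (0.761·3.6 + 0.28·37) / 1.041 = 12.58 mg/L.
After input B: C = (1.041·12.58 + 0.241·63.6) / 1.282 = 22.17 mg/L.
After input C: C = (1.282·22.17 + 0.135·160) / 1.417 = 35.31 mg/L.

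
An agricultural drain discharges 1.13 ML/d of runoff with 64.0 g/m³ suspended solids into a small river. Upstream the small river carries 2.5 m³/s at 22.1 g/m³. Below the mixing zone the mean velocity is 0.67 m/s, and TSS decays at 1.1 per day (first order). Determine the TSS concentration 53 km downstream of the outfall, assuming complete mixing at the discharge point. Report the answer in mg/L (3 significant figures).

8.15 mg/L

1.13 ML/d = 0.01308 m³/s.
After complete mixing, C₀ = (0.01308·64 + 2.5·22.1) / 2.513 = 22.32 mg/L.
Travel time t = 5.3e+04 m / 0.67 m/s = 7.91e+04 s = 0.9156 d.
C = 22.32·exp(−1.1·0.9156) = 22.32·0.3653 = 8.152 mg/L.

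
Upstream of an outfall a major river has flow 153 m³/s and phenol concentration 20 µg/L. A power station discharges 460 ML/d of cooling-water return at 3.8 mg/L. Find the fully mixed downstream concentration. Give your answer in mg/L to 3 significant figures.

460 ML/d = 5.324 m³/s.
20 µg/L = 0.02 mg/L.
By mass balance at complete mixing, C = (5.324·3.8 + 153·0.02) / (5.324 + 153) = 23.29/158.3 = 0.1471 mg/L.

0.147 mg/L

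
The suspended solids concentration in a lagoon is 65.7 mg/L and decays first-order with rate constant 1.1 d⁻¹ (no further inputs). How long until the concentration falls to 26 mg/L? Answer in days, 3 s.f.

t = ln(C₀/C)/k = ln(65.7/26)/1.1 = 0.927/1.1 = 0.8427 d.

0.843 d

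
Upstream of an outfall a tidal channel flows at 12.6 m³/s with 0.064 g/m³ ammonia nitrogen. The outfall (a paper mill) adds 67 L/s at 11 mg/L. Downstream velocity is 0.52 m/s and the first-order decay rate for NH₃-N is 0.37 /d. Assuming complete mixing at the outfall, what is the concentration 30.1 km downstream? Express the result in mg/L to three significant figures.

0.0951 mg/L

67 L/s = 0.067 m³/s.
After complete mixing, C₀ = (0.067·11 + 12.6·0.064) / 12.67 = 0.1218 mg/L.
Travel time t = 3.01e+04 m / 0.52 m/s = 5.788e+04 s = 0.67 d.
C = 0.1218·exp(−0.37·0.67) = 0.1218·0.7804 = 0.09509 mg/L.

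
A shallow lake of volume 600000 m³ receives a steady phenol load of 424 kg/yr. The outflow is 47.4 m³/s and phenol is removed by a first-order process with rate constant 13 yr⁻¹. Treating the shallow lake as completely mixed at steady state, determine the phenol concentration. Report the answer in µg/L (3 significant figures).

0.282 µg/L

Outflow Q = 47.4 m³/s × 3.156e+07 s/yr = 1.496e+09 m³/yr.
Steady-state CSTR mass balance: W = Q·C + k·V·C, so C = W/(Q + kV).
Q + kV = 1.496e+09 + 13·600000 = 1.504e+09 m³/yr.
C = 424/1.504e+09 = 2.82e-07 kg/m³ = 0.000282 mg/L = 0.282 µg/L.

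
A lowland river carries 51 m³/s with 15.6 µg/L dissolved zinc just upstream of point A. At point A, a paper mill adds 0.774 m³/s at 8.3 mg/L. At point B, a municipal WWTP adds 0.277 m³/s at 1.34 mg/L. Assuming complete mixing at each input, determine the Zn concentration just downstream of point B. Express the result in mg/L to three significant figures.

0.146 mg/L

15.6 µg/L = 0.0156 mg/L.
After input A: C = (51·0.0156 + 0.774·8.3) / 51.77 = 0.1394 mg/L.
After input B: C = (51.77·0.1394 + 0.277·1.34) / 52.05 = 0.1458 mg/L.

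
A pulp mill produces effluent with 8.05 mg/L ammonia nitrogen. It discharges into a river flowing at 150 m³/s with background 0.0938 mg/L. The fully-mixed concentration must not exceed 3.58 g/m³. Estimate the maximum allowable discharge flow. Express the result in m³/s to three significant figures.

117 m³/s

Mass balance at complete mixing: C_std·(Q_w + Q_r) = Q_w·C_e + Q_r·C_b.
Rearranging, Q_w = Q_r·(C_std − C_b)/(C_e − C_std) = 150·(3.58 − 0.0938) / (8.05 − 3.58) = 117 m³/s.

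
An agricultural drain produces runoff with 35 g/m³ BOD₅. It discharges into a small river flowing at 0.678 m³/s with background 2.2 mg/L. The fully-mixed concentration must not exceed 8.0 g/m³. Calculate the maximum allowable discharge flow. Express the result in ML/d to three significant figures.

Mass balance at complete mixing: C_std·(Q_w + Q_r) = Q_w·C_e + Q_r·C_b.
Rearranging, Q_w = Q_r·(C_std − C_b)/(C_e − C_std) = 0.678·(8 − 2.2) / (35 − 8) = 0.1456 m³/s.
= 12.58 ML/d.

12.6 ML/d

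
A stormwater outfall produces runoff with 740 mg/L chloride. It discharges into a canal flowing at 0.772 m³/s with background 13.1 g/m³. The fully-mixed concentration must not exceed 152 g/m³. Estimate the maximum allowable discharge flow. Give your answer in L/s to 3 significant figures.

Mass balance at complete mixing: C_std·(Q_w + Q_r) = Q_w·C_e + Q_r·C_b.
Rearranging, Q_w = Q_r·(C_std − C_b)/(C_e − C_std) = 0.772·(152 − 13.1) / (740 − 152) = 0.1824 m³/s.
= 182.4 L/s.

182 L/s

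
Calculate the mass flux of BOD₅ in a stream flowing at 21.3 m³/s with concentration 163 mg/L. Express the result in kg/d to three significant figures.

300000 kg/d

Mass flux = Q·C = 21.3 m³/s × 163 g/m³ = 3472 g/s.
= 3472 g/s × 86.4 = 3e+05 kg/d.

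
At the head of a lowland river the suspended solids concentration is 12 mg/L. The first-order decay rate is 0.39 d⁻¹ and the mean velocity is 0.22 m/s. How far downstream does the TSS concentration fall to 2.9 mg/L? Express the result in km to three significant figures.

69.2 km

From C = C₀·e^(−kt), t = ln(C₀/C)/k = ln(12/2.9)/0.39 = 1.42/0.39 = 3.642 d.
Distance = v·t = 0.22 m/s × 3.146e+05 s = 6.922e+04 m = 69.22 km.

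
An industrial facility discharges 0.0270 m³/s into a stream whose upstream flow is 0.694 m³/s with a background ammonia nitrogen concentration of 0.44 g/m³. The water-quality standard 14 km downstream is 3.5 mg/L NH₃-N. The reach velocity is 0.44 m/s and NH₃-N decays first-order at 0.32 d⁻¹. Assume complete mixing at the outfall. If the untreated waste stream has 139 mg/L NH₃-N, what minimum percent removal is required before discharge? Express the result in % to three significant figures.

32.5 %

Travel time to the compliance point: t = 1.4e+04/0.44 = 3.182e+04 s = 0.3683 d; decay factor exp(−0.32·0.3683) = 0.8888.
So the concentration just after mixing may be at most 3.5/0.8888 = 3.938 mg/L.
Mass balance: 3.938·0.721 = 0.027·Cₑ + 0.694·0.44.
Cₑ = (2.839 − 0.3054) / 0.027 = 93.84 mg/L.
Required removal = 1 − 93.84/139 = 32.49 %.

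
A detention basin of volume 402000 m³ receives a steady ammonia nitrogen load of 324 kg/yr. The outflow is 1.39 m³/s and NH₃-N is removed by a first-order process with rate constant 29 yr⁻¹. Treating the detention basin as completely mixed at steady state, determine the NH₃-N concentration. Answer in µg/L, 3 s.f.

Outflow Q = 1.39 m³/s × 3.156e+07 s/yr = 4.387e+07 m³/yr.
Steady-state CSTR mass balance: W = Q·C + k·V·C, so C = W/(Q + kV).
Q + kV = 4.387e+07 + 29·402000 = 5.552e+07 m³/yr.
C = 324/5.552e+07 = 5.835e-06 kg/m³ = 0.005835 mg/L = 5.835 µg/L.

5.84 µg/L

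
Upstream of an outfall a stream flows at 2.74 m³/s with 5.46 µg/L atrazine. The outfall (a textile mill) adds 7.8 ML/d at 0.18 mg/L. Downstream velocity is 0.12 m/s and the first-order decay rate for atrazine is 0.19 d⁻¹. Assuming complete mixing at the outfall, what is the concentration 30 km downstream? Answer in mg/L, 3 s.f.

0.00636 mg/L

7.8 ML/d = 0.09028 m³/s.
5.46 µg/L = 0.00546 mg/L.
After complete mixing, C₀ = (0.09028·0.18 + 2.74·0.00546) / 2.83 = 0.01103 mg/L.
Travel time t = 3e+04 m / 0.12 m/s = 2.5e+05 s = 2.894 d.
C = 0.01103·exp(−0.19·2.894) = 0.01103·0.5771 = 0.006364 mg/L.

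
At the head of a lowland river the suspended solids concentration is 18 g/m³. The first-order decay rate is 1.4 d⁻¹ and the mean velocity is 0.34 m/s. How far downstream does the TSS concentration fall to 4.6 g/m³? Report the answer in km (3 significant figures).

From C = C₀·e^(−kt), t = ln(C₀/C)/k = ln(18/4.6)/1.4 = 1.364/1.4 = 0.9745 d.
Distance = v·t = 0.34 m/s × 8.42e+04 s = 2.863e+04 m = 28.63 km.

28.6 km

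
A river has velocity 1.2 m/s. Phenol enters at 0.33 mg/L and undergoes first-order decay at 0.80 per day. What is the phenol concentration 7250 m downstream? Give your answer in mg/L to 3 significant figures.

0.312 mg/L

Travel time t = 7250 m / 1.2 m/s = 7250/1.2 = 6042 s = 0.06993 d.
First-order decay: C = 0.33·exp(−0.80·0.06993) = 0.33·0.9456 = 0.312 mg/L.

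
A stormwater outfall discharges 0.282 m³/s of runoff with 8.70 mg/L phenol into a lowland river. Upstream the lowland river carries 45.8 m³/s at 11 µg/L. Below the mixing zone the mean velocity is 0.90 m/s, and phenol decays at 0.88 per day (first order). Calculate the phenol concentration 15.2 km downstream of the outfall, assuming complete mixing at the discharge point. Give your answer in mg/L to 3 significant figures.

0.0540 mg/L

11 µg/L = 0.011 mg/L.
After complete mixing, C₀ = (0.282·8.7 + 45.8·0.011) / 46.08 = 0.06417 mg/L.
Travel time t = 1.52e+04 m / 0.90 m/s = 1.689e+04 s = 0.1955 d.
C = 0.06417·exp(−0.88·0.1955) = 0.06417·0.842 = 0.05403 mg/L.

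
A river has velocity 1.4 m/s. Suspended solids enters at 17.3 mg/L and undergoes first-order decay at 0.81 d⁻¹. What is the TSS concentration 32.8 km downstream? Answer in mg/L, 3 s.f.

13.9 mg/L

Travel time t = 32.8 km / 1.4 m/s = 3.28e+04/1.4 = 2.343e+04 s = 0.2712 d.
First-order decay: C = 17.3·exp(−0.81·0.2712) = 17.3·0.8028 = 13.89 mg/L.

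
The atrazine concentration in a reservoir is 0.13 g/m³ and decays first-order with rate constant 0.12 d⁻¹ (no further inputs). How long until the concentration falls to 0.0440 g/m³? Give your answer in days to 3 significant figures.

t = ln(C₀/C)/k = ln(0.13/0.0440)/0.12 = 1.083/0.12 = 9.028 d.

9.03 d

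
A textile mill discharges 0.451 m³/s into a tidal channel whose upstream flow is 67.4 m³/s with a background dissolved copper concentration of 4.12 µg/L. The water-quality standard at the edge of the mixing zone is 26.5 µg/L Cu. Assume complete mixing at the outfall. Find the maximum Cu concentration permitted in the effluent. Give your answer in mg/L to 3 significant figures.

4.12 µg/L = 0.00412 mg/L.
26.5 µg/L = 0.0265 mg/L.
Mass balance: 0.0265·67.85 = 0.451·Cₑ + 67.4·0.00412.
Cₑ = (1.798 − 0.2777) / 0.451 = 3.371 mg/L.

3.37 mg/L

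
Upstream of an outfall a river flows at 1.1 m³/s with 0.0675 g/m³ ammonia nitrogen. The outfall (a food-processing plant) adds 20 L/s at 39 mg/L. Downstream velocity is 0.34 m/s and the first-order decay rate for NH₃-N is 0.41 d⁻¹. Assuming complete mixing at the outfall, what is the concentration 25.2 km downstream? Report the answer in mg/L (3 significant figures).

0.537 mg/L

20 L/s = 0.02 m³/s.
After complete mixing, C₀ = (0.02·39 + 1.1·0.0675) / 1.12 = 0.7627 mg/L.
Travel time t = 2.52e+04 m / 0.34 m/s = 7.412e+04 s = 0.8578 d.
C = 0.7627·exp(−0.41·0.8578) = 0.7627·0.7035 = 0.5366 mg/L.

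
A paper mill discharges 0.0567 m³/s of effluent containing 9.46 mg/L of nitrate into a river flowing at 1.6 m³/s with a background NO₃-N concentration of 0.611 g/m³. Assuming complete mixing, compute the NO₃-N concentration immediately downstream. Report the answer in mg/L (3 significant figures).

Flow-weighted mixing gives C = (0.0567·9.46 + 1.6·0.611) / (0.0567 + 1.6) = 1.514/1.657 = 0.9139 mg/L.

0.914 mg/L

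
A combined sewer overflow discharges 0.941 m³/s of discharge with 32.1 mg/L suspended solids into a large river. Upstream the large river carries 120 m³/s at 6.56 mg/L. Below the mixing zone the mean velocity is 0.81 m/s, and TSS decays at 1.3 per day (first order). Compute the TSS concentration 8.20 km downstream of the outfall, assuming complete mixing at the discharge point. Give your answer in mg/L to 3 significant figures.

5.80 mg/L

After complete mixing, C₀ = (0.941·32.1 + 120·6.56) / 120.9 = 6.759 mg/L.
Travel time t = 8200 m / 0.81 m/s = 1.012e+04 s = 0.1172 d.
C = 6.759·exp(−1.3·0.1172) = 6.759·0.8587 = 5.804 mg/L.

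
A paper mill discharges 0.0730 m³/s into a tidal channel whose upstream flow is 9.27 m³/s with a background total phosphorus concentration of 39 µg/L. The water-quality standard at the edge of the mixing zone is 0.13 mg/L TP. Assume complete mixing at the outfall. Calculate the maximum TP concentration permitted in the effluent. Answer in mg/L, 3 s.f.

11.7 mg/L

39 µg/L = 0.039 mg/L.
Mass balance: 0.13·9.343 = 0.073·Cₑ + 9.27·0.039.
Cₑ = (1.215 − 0.3615) / 0.073 = 11.69 mg/L.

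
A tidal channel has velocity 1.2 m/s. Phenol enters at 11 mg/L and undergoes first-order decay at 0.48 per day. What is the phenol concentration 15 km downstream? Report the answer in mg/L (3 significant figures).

10.3 mg/L

Travel time t = 15 km / 1.2 m/s = 1.5e+04/1.2 = 1.25e+04 s = 0.1447 d.
First-order decay: C = 11·exp(−0.48·0.1447) = 11·0.9329 = 10.26 mg/L.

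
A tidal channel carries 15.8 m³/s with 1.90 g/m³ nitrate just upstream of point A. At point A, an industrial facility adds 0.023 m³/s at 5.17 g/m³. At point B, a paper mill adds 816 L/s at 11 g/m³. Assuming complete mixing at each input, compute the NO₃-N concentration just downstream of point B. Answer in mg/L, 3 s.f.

2.35 mg/L

After input A: C = (15.8·1.9 + 0.023·5.17) / 15.82 = 1.905 mg/L.
816 L/s = 0.816 m³/s.
After input B: C = (15.82·1.905 + 0.816·11) / 16.64 = 2.351 mg/L.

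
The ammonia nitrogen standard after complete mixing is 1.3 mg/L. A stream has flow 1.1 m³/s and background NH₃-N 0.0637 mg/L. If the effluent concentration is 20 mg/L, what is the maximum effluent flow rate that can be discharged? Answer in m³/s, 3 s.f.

0.0727 m³/s

Mass balance at complete mixing: C_std·(Q_w + Q_r) = Q_w·C_e + Q_r·C_b.
Rearranging, Q_w = Q_r·(C_std − C_b)/(C_e − C_std) = 1.1·(1.3 − 0.0637) / (20 − 1.3) = 0.07272 m³/s.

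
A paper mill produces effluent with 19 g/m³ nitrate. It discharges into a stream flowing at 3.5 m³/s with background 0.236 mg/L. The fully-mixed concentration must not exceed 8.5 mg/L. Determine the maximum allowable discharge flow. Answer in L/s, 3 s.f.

2750 L/s

Mass balance at complete mixing: C_std·(Q_w + Q_r) = Q_w·C_e + Q_r·C_b.
Rearranging, Q_w = Q_r·(C_std − C_b)/(C_e − C_std) = 3.5·(8.5 − 0.236) / (19 − 8.5) = 2.755 m³/s.
= 2755 L/s.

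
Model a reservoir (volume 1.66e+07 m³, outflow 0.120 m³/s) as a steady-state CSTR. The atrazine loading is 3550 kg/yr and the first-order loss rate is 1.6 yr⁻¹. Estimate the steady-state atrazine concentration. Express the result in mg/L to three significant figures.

Outflow Q = 0.120 m³/s × 3.156e+07 s/yr = 3.787e+06 m³/yr.
Steady-state CSTR mass balance: W = Q·C + k·V·C, so C = W/(Q + kV).
Q + kV = 3.787e+06 + 1.6·1.66e+07 = 3.035e+07 m³/yr.
C = 3550/3.035e+07 = 0.000117 kg/m³ = 0.117 mg/L.

0.117 mg/L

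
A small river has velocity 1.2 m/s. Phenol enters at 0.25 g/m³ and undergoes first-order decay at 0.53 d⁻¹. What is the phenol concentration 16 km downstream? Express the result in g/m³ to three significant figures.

Travel time t = 16 km / 1.2 m/s = 1.6e+04/1.2 = 1.333e+04 s = 0.1543 d.
First-order decay: C = 0.25·exp(−0.53·0.1543) = 0.25·0.9215 = 0.2304 g/m³.

0.230 g/m³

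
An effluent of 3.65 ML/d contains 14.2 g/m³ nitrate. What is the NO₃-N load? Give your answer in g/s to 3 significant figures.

3.65 ML/d = 0.04225 m³/s.
Mass flux = Q·C = 0.04225 m³/s × 14.2 g/m³ = 0.5999 g/s.

0.600 g/s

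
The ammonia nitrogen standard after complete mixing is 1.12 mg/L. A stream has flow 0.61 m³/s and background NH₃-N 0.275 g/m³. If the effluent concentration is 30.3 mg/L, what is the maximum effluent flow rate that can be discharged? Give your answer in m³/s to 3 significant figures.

Mass balance at complete mixing: C_std·(Q_w + Q_r) = Q_w·C_e + Q_r·C_b.
Rearranging, Q_w = Q_r·(C_std − C_b)/(C_e − C_std) = 0.61·(1.12 − 0.275) / (30.3 − 1.12) = 0.01766 m³/s.

0.0177 m³/s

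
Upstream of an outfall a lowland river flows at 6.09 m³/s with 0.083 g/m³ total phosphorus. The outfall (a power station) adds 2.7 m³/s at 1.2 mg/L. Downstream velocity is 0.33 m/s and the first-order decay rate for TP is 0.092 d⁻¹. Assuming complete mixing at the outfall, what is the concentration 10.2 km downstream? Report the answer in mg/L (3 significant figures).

After complete mixing, C₀ = (2.7·1.2 + 6.09·0.083) / 8.79 = 0.4261 mg/L.
Travel time t = 1.02e+04 m / 0.33 m/s = 3.091e+04 s = 0.3577 d.
C = 0.4261·exp(−0.092·0.3577) = 0.4261·0.9676 = 0.4123 mg/L.

0.412 mg/L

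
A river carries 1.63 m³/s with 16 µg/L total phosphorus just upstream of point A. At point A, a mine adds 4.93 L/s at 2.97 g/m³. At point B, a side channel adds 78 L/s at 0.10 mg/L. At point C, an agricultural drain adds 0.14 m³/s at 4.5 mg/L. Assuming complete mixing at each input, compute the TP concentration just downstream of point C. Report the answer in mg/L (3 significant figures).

16 µg/L = 0.016 mg/L.
4.93 L/s = 0.00493 m³/s.
After input A: C = (1.63·0.016 + 0.00493·2.97) / 1.635 = 0.02491 mg/L.
78 L/s = 0.078 m³/s.
After input B: C = (1.635·0.02491 + 0.078·0.1) / 1.713 = 0.02833 mg/L.
After input C: C = (1.713·0.02833 + 0.14·4.5) / 1.853 = 0.3662 mg/L.

0.366 mg/L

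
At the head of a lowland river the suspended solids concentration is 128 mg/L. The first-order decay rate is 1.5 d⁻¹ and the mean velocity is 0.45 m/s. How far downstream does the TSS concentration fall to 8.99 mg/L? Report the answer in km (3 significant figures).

From C = C₀·e^(−kt), t = ln(C₀/C)/k = ln(128/8.99)/1.5 = 2.656/1.5 = 1.771 d.
Distance = v·t = 0.45 m/s × 1.53e+05 s = 6.884e+04 m = 68.84 km.

68.8 km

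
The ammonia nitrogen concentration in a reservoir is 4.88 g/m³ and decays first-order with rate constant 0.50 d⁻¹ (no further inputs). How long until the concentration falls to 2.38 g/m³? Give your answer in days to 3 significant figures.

1.44 d

t = ln(C₀/C)/k = ln(4.88/2.38)/0.50 = 0.718/0.50 = 1.436 d.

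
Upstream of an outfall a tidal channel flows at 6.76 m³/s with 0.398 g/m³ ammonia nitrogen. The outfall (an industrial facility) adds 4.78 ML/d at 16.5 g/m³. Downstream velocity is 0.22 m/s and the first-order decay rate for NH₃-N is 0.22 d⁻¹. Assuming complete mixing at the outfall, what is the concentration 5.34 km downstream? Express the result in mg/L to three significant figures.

4.78 ML/d = 0.05532 m³/s.
After complete mixing, C₀ = (0.05532·16.5 + 6.76·0.398) / 6.815 = 0.5287 mg/L.
Travel time t = 5340 m / 0.22 m/s = 2.427e+04 s = 0.2809 d.
C = 0.5287·exp(−0.22·0.2809) = 0.5287·0.9401 = 0.497 mg/L.

0.497 mg/L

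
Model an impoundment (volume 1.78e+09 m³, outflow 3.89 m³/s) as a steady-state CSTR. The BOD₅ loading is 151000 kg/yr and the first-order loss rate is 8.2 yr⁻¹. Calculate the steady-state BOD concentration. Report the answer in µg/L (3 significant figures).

Outflow Q = 3.89 m³/s × 3.156e+07 s/yr = 1.228e+08 m³/yr.
Steady-state CSTR mass balance: W = Q·C + k·V·C, so C = W/(Q + kV).
Q + kV = 1.228e+08 + 8.2·1.78e+09 = 1.472e+10 m³/yr.
C = 151000/1.472e+10 = 1.026e-05 kg/m³ = 0.01026 mg/L = 10.26 µg/L.

10.3 µg/L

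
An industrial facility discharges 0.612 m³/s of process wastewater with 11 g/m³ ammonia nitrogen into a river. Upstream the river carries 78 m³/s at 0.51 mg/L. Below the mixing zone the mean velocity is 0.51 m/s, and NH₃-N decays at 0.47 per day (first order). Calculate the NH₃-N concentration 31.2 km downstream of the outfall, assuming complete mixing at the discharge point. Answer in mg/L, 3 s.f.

0.424 mg/L

After complete mixing, C₀ = (0.612·11 + 78·0.51) / 78.61 = 0.5917 mg/L.
Travel time t = 3.12e+04 m / 0.51 m/s = 6.118e+04 s = 0.7081 d.
C = 0.5917·exp(−0.47·0.7081) = 0.5917·0.7169 = 0.4242 mg/L.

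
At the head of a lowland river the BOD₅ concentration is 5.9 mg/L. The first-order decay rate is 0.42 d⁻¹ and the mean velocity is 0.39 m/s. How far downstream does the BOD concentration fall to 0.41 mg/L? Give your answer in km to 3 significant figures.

From C = C₀·e^(−kt), t = ln(C₀/C)/k = ln(5.9/0.41)/0.42 = 2.667/0.42 = 6.349 d.
Distance = v·t = 0.39 m/s × 5.485e+05 s = 2.139e+05 m = 213.9 km.

214 km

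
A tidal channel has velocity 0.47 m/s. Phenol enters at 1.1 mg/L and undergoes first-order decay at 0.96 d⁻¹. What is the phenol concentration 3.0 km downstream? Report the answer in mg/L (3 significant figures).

1.02 mg/L

Travel time t = 3.0 km / 0.47 m/s = 3000/0.47 = 6383 s = 0.07388 d.
First-order decay: C = 1.1·exp(−0.96·0.07388) = 1.1·0.9315 = 1.025 mg/L.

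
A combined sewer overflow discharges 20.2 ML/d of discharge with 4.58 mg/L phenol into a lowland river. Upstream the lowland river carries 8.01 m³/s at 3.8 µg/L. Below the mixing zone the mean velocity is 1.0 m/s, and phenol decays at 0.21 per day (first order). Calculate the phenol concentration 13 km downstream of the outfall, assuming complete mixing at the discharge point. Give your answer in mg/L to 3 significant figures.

0.129 mg/L

20.2 ML/d = 0.2338 m³/s.
3.8 µg/L = 0.0038 mg/L.
After complete mixing, C₀ = (0.2338·4.58 + 8.01·0.0038) / 8.244 = 0.1336 mg/L.
Travel time t = 1.3e+04 m / 1.0 m/s = 1.3e+04 s = 0.1505 d.
C = 0.1336·exp(−0.21·0.1505) = 0.1336·0.9689 = 0.1294 mg/L.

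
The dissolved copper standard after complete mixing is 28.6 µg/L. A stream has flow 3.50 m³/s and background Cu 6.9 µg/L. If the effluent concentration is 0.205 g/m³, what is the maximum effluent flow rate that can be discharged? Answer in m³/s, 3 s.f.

6.9 µg/L = 0.0069 mg/L.
28.6 µg/L = 0.0286 mg/L.
Mass balance at complete mixing: C_std·(Q_w + Q_r) = Q_w·C_e + Q_r·C_b.
Rearranging, Q_w = Q_r·(C_std − C_b)/(C_e − C_std) = 3.50·(0.0286 − 0.0069) / (0.205 − 0.0286) = 0.4306 m³/s.

0.431 m³/s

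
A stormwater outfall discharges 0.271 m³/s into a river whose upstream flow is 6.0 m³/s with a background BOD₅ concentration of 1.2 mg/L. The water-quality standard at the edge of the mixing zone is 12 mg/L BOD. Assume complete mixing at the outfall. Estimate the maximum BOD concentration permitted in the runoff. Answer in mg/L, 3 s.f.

Mass balance: 12·6.271 = 0.271·Cₑ + 6·1.2.
Cₑ = (75.25 − 7.2) / 0.271 = 251.1 mg/L.

251 mg/L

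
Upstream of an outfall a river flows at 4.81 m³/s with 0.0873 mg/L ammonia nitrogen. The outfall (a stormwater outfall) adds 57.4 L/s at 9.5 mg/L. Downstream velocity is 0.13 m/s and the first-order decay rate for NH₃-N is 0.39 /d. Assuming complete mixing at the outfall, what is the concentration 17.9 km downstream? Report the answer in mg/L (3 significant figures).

0.107 mg/L

57.4 L/s = 0.0574 m³/s.
After complete mixing, C₀ = (0.0574·9.5 + 4.81·0.0873) / 4.867 = 0.1983 mg/L.
Travel time t = 1.79e+04 m / 0.13 m/s = 1.377e+05 s = 1.594 d.
C = 0.1983·exp(−0.39·1.594) = 0.1983·0.5371 = 0.1065 mg/L.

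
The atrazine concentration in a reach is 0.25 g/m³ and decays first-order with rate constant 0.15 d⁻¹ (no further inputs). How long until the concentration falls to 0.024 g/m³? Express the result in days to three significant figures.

15.6 d

t = ln(C₀/C)/k = ln(0.25/0.024)/0.15 = 2.343/0.15 = 15.62 d.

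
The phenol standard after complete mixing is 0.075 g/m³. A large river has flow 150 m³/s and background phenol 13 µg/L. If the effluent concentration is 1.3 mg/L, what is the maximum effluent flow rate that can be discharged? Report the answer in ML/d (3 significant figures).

656 ML/d

13 µg/L = 0.013 mg/L.
Mass balance at complete mixing: C_std·(Q_w + Q_r) = Q_w·C_e + Q_r·C_b.
Rearranging, Q_w = Q_r·(C_std − C_b)/(C_e − C_std) = 150·(0.075 − 0.013) / (1.3 − 0.075) = 7.592 m³/s.
= 655.9 ML/d.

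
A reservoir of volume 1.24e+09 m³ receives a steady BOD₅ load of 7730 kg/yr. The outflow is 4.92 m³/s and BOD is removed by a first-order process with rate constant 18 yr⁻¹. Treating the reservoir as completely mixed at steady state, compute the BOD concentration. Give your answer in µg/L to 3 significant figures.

Outflow Q = 4.92 m³/s × 3.156e+07 s/yr = 1.553e+08 m³/yr.
Steady-state CSTR mass balance: W = Q·C + k·V·C, so C = W/(Q + kV).
Q + kV = 1.553e+08 + 18·1.24e+09 = 2.248e+10 m³/yr.
C = 7730/2.248e+10 = 3.439e-07 kg/m³ = 0.0003439 mg/L = 0.3439 µg/L.

0.344 µg/L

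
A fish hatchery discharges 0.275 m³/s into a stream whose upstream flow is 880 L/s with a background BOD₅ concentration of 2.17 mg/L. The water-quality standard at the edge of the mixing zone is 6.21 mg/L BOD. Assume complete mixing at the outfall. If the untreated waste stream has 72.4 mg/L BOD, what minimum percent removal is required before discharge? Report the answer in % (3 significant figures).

73.6 %

880 L/s = 0.88 m³/s.
Mass balance: 6.21·1.155 = 0.275·Cₑ + 0.88·2.17.
Cₑ = (7.173 − 1.91) / 0.275 = 19.14 mg/L.
Required removal = 1 − 19.14/72.4 = 73.57 %.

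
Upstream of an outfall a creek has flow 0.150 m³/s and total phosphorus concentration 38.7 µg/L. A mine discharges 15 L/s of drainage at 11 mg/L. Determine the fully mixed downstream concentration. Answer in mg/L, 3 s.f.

15 L/s = 0.015 m³/s.
38.7 µg/L = 0.0387 mg/L.
Conservation of mass across the mixing zone: C = (0.015·11 + 0.15·0.0387) / (0.015 + 0.15) = 0.1708/0.165 = 1.035 mg/L.

1.04 mg/L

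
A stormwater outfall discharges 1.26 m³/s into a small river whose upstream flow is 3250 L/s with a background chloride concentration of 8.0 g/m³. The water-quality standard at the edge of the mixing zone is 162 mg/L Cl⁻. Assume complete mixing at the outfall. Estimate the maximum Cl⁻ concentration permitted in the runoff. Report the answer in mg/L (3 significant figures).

3250 L/s = 3.25 m³/s.
Mass balance: 162·4.51 = 1.26·Cₑ + 3.25·8.
Cₑ = (730.6 − 26) / 1.26 = 559.2 mg/L.

559 mg/L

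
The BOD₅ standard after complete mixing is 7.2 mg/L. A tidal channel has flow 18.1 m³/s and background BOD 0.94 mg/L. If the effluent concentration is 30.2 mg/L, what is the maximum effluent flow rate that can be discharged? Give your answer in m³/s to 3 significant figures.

Mass balance at complete mixing: C_std·(Q_w + Q_r) = Q_w·C_e + Q_r·C_b.
Rearranging, Q_w = Q_r·(C_std − C_b)/(C_e − C_std) = 18.1·(7.2 − 0.94) / (30.2 − 7.2) = 4.926 m³/s.

4.93 m³/s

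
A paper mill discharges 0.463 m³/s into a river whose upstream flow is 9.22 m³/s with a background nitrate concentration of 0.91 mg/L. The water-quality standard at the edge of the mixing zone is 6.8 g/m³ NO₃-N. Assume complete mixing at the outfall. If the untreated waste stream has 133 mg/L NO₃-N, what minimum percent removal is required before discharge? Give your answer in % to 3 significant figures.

6.70 %

Mass balance: 6.8·9.683 = 0.463·Cₑ + 9.22·0.91.
Cₑ = (65.84 − 8.39) / 0.463 = 124.1 mg/L.
Required removal = 1 − 124.1/133 = 6.698 %.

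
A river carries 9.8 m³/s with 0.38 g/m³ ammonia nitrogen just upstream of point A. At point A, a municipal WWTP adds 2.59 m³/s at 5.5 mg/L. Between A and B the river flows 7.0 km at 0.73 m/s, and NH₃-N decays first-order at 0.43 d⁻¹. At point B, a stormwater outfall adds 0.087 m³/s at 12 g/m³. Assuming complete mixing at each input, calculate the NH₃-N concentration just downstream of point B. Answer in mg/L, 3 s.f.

After input A: C = (9.8·0.38 + 2.59·5.5) / 12.39 = 1.45 mg/L.
Over the 7.0 km reach to input B (t = 9589 s = 0.111 d), decay gives C = 1.45·exp(−0.43·0.111) = 1.383 mg/L.
After input B: C = (12.39·1.383 + 0.087·12) / 12.48 = 1.457 mg/L.

1.46 mg/L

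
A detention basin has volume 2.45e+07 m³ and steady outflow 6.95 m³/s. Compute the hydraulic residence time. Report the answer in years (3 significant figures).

0.112 yr

Q = 6.95 m³/s × 3.156e+07 s/yr = 2.193e+08 m³/yr.
Hydraulic residence time τ = V/Q = 2.45e+07/2.193e+08 = 0.1117 yr.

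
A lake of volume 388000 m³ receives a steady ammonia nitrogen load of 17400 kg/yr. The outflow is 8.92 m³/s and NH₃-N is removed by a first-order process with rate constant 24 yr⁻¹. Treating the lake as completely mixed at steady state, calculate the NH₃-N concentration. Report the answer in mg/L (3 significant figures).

Outflow Q = 8.92 m³/s × 3.156e+07 s/yr = 2.815e+08 m³/yr.
Steady-state CSTR mass balance: W = Q·C + k·V·C, so C = W/(Q + kV).
Q + kV = 2.815e+08 + 24·388000 = 2.908e+08 m³/yr.
C = 17400/2.908e+08 = 5.983e-05 kg/m³ = 0.05983 mg/L.

0.0598 mg/L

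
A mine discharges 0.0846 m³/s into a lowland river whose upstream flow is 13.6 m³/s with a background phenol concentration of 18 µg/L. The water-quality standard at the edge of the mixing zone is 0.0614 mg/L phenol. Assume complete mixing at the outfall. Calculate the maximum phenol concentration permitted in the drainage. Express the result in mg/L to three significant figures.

18 µg/L = 0.018 mg/L.
Mass balance: 0.0614·13.68 = 0.0846·Cₑ + 13.6·0.018.
Cₑ = (0.8402 − 0.2448) / 0.0846 = 7.038 mg/L.

7.04 mg/L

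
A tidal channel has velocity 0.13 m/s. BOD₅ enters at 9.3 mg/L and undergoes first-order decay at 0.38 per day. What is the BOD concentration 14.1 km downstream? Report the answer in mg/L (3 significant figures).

5.77 mg/L

Travel time t = 14.1 km / 0.13 m/s = 1.41e+04/0.13 = 1.085e+05 s = 1.255 d.
First-order decay: C = 9.3·exp(−0.38·1.255) = 9.3·0.6206 = 5.772 mg/L.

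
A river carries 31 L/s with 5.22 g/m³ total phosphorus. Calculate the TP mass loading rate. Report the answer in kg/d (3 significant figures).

31 L/s = 0.031 m³/s.
Mass flux = Q·C = 0.031 m³/s × 5.22 g/m³ = 0.1618 g/s.
= 0.1618 g/s × 86.4 = 13.98 kg/d.

14.0 kg/d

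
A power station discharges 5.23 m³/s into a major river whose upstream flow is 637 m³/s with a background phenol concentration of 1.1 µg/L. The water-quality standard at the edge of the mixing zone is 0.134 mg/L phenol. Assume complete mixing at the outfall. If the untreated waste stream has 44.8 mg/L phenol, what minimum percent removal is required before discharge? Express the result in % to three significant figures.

1.1 µg/L = 0.0011 mg/L.
Mass balance: 0.134·642.2 = 5.23·Cₑ + 637·0.0011.
Cₑ = (86.06 − 0.7007) / 5.23 = 16.32 mg/L.
Required removal = 1 − 16.32/44.8 = 63.57 %.

63.6 %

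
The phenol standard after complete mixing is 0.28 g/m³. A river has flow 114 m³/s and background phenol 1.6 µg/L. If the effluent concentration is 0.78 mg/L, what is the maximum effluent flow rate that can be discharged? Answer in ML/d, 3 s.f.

5480 ML/d

1.6 µg/L = 0.0016 mg/L.
Mass balance at complete mixing: C_std·(Q_w + Q_r) = Q_w·C_e + Q_r·C_b.
Rearranging, Q_w = Q_r·(C_std − C_b)/(C_e − C_std) = 114·(0.28 − 0.0016) / (0.78 − 0.28) = 63.48 m³/s.
= 5484 ML/d.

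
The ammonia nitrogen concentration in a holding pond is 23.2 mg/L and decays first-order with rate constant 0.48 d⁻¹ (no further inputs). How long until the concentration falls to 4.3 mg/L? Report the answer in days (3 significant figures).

3.51 d

t = ln(C₀/C)/k = ln(23.2/4.3)/0.48 = 1.686/0.48 = 3.512 d.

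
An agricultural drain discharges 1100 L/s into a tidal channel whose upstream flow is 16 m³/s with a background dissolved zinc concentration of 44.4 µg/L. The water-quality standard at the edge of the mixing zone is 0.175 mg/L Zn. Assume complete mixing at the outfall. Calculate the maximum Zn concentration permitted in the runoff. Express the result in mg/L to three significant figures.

2.07 mg/L

1100 L/s = 1.1 m³/s.
44.4 µg/L = 0.0444 mg/L.
Mass balance: 0.175·17.1 = 1.1·Cₑ + 16·0.0444.
Cₑ = (2.993 − 0.7104) / 1.1 = 2.075 mg/L.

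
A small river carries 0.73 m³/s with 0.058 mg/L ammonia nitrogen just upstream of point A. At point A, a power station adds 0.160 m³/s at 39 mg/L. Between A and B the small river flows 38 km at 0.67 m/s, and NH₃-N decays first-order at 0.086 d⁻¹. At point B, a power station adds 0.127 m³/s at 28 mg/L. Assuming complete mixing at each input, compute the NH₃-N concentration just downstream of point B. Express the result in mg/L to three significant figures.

After input A: C = (0.73·0.058 + 0.16·39) / 0.89 = 7.059 mg/L.
Over the 38 km reach to input B (t = 5.672e+04 s = 0.6564 d), decay gives C = 7.059·exp(−0.086·0.6564) = 6.671 mg/L.
After input B: C = (0.89·6.671 + 0.127·28) / 1.017 = 9.335 mg/L.

9.33 mg/L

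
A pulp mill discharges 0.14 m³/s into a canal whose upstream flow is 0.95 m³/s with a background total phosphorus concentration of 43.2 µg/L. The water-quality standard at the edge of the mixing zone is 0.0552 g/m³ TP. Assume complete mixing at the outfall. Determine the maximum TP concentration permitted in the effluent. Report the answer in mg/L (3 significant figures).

0.137 mg/L

43.2 µg/L = 0.0432 mg/L.
Mass balance: 0.0552·1.09 = 0.14·Cₑ + 0.95·0.0432.
Cₑ = (0.06017 − 0.04104) / 0.14 = 0.1366 mg/L.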